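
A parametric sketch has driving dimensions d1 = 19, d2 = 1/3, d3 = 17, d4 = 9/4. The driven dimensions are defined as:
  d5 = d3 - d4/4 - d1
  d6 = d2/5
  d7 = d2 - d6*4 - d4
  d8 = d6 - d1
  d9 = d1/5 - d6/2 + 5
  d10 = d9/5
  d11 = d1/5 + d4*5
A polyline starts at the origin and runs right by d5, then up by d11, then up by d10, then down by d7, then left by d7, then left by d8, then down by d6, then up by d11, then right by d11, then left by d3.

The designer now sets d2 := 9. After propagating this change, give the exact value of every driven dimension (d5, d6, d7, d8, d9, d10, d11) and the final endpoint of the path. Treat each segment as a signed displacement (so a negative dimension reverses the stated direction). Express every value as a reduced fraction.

d5 = -41/16
d6 = 9/5
d7 = -9/20
d8 = -86/5
d9 = 79/10
d10 = 79/50
d11 = 301/20
endpoint = (1051/80, 3033/100)

Apply edit: d2 := 9
  d5 = d3 - d4/4 - d1 = -41/16
  d6 = d2/5 = 9/5
  d7 = d2 - d6*4 - d4 = -9/20
  d8 = d6 - d1 = -86/5
  d9 = d1/5 - d6/2 + 5 = 79/10
  d10 = d9/5 = 79/50
  d11 = d1/5 + d4*5 = 301/20
Walk from origin (0, 0):
  seg 1: right by d5 = -41/16 → (-41/16, 0)
  seg 2: up by d11 = 301/20 → (-41/16, 301/20)
  seg 3: up by d10 = 79/50 → (-41/16, 1663/100)
  seg 4: down by d7 = -9/20 → (-41/16, 427/25)
  seg 5: left by d7 = -9/20 → (-169/80, 427/25)
  seg 6: left by d8 = -86/5 → (1207/80, 427/25)
  seg 7: down by d6 = 9/5 → (1207/80, 382/25)
  seg 8: up by d11 = 301/20 → (1207/80, 3033/100)
  seg 9: right by d11 = 301/20 → (2411/80, 3033/100)
  seg 10: left by d3 = 17 → (1051/80, 3033/100)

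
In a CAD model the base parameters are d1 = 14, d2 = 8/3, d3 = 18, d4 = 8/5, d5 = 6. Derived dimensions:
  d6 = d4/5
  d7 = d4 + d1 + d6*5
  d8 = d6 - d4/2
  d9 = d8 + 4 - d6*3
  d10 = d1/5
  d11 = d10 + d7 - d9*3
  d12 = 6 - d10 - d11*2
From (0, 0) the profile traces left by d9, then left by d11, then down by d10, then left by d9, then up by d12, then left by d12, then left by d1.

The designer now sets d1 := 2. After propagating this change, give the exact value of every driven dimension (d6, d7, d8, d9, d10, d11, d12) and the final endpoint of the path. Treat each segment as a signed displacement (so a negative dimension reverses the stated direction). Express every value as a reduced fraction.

d6 = 8/25
d7 = 26/5
d8 = -12/25
d9 = 64/25
d10 = 2/5
d11 = -52/25
d12 = 244/25
endpoint = (-74/5, 234/25)

Apply edit: d1 := 2
  d6 = d4/5 = 8/25
  d7 = d4 + d1 + d6*5 = 26/5
  d8 = d6 - d4/2 = -12/25
  d9 = d8 + 4 - d6*3 = 64/25
  d10 = d1/5 = 2/5
  d11 = d10 + d7 - d9*3 = -52/25
  d12 = 6 - d10 - d11*2 = 244/25
Walk from origin (0, 0):
  seg 1: left by d9 = 64/25 → (-64/25, 0)
  seg 2: left by d11 = -52/25 → (-12/25, 0)
  seg 3: down by d10 = 2/5 → (-12/25, -2/5)
  seg 4: left by d9 = 64/25 → (-76/25, -2/5)
  seg 5: up by d12 = 244/25 → (-76/25, 234/25)
  seg 6: left by d12 = 244/25 → (-64/5, 234/25)
  seg 7: left by d1 = 2 → (-74/5, 234/25)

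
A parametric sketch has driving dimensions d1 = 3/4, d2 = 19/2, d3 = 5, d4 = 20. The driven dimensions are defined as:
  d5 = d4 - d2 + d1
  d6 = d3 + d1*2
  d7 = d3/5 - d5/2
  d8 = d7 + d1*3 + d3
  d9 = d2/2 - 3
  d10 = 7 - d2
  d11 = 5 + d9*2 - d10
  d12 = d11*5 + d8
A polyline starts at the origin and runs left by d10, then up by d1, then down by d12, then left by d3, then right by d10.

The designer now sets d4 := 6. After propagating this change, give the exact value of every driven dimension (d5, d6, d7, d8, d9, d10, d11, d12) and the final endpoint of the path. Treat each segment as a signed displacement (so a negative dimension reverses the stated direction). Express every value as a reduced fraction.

d5 = -11/4
d6 = 13/2
d7 = 19/8
d8 = 77/8
d9 = 7/4
d10 = -5/2
d11 = 11
d12 = 517/8
endpoint = (-5, -511/8)

Apply edit: d4 := 6
  d5 = d4 - d2 + d1 = -11/4
  d6 = d3 + d1*2 = 13/2
  d7 = d3/5 - d5/2 = 19/8
  d8 = d7 + d1*3 + d3 = 77/8
  d9 = d2/2 - 3 = 7/4
  d10 = 7 - d2 = -5/2
  d11 = 5 + d9*2 - d10 = 11
  d12 = d11*5 + d8 = 517/8
Walk from origin (0, 0):
  seg 1: left by d10 = -5/2 → (5/2, 0)
  seg 2: up by d1 = 3/4 → (5/2, 3/4)
  seg 3: down by d12 = 517/8 → (5/2, -511/8)
  seg 4: left by d3 = 5 → (-5/2, -511/8)
  seg 5: right by d10 = -5/2 → (-5, -511/8)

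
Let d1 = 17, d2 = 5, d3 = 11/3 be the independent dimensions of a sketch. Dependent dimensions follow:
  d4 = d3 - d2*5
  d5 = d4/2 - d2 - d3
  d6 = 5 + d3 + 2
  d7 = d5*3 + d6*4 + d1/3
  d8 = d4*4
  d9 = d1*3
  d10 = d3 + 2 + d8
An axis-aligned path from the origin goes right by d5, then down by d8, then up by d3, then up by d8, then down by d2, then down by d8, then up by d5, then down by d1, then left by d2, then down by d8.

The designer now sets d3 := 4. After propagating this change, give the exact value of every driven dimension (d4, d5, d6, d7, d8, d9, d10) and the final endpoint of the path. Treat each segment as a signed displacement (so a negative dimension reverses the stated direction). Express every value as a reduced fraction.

Apply edit: d3 := 4
  d4 = d3 - d2*5 = -21
  d5 = d4/2 - d2 - d3 = -39/2
  d6 = 5 + d3 + 2 = 11
  d7 = d5*3 + d6*4 + d1/3 = -53/6
  d8 = d4*4 = -84
  d9 = d1*3 = 51
  d10 = d3 + 2 + d8 = -78
Walk from origin (0, 0):
  seg 1: right by d5 = -39/2 → (-39/2, 0)
  seg 2: down by d8 = -84 → (-39/2, 84)
  seg 3: up by d3 = 4 → (-39/2, 88)
  seg 4: up by d8 = -84 → (-39/2, 4)
  seg 5: down by d2 = 5 → (-39/2, -1)
  seg 6: down by d8 = -84 → (-39/2, 83)
  seg 7: up by d5 = -39/2 → (-39/2, 127/2)
  seg 8: down by d1 = 17 → (-39/2, 93/2)
  seg 9: left by d2 = 5 → (-49/2, 93/2)
  seg 10: down by d8 = -84 → (-49/2, 261/2)

d4 = -21
d5 = -39/2
d6 = 11
d7 = -53/6
d8 = -84
d9 = 51
d10 = -78
endpoint = (-49/2, 261/2)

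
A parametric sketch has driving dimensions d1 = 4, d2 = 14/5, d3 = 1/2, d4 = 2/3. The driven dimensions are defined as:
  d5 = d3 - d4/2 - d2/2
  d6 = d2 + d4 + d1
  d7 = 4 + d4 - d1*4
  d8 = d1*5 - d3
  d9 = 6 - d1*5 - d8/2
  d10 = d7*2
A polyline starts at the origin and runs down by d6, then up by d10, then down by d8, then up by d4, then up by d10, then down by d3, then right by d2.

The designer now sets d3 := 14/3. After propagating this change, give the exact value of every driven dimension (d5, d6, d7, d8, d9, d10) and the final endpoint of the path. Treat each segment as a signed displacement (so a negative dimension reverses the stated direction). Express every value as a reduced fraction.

d5 = 44/15
d6 = 112/15
d7 = -34/3
d8 = 46/3
d9 = -65/3
d10 = -68/3
endpoint = (14/5, -1082/15)

Apply edit: d3 := 14/3
  d5 = d3 - d4/2 - d2/2 = 44/15
  d6 = d2 + d4 + d1 = 112/15
  d7 = 4 + d4 - d1*4 = -34/3
  d8 = d1*5 - d3 = 46/3
  d9 = 6 - d1*5 - d8/2 = -65/3
  d10 = d7*2 = -68/3
Walk from origin (0, 0):
  seg 1: down by d6 = 112/15 → (0, -112/15)
  seg 2: up by d10 = -68/3 → (0, -452/15)
  seg 3: down by d8 = 46/3 → (0, -682/15)
  seg 4: up by d4 = 2/3 → (0, -224/5)
  seg 5: up by d10 = -68/3 → (0, -1012/15)
  seg 6: down by d3 = 14/3 → (0, -1082/15)
  seg 7: right by d2 = 14/5 → (14/5, -1082/15)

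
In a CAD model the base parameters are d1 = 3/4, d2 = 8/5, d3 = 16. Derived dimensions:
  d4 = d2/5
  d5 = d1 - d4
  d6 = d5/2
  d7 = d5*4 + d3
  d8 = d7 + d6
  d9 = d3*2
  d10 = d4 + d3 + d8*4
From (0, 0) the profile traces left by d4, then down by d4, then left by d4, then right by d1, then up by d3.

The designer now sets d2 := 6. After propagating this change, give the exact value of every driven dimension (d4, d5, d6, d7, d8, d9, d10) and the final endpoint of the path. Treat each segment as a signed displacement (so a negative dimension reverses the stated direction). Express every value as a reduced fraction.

d4 = 6/5
d5 = -9/20
d6 = -9/40
d7 = 71/5
d8 = 559/40
d9 = 32
d10 = 731/10
endpoint = (-33/20, 74/5)

Apply edit: d2 := 6
  d4 = d2/5 = 6/5
  d5 = d1 - d4 = -9/20
  d6 = d5/2 = -9/40
  d7 = d5*4 + d3 = 71/5
  d8 = d7 + d6 = 559/40
  d9 = d3*2 = 32
  d10 = d4 + d3 + d8*4 = 731/10
Walk from origin (0, 0):
  seg 1: left by d4 = 6/5 → (-6/5, 0)
  seg 2: down by d4 = 6/5 → (-6/5, -6/5)
  seg 3: left by d4 = 6/5 → (-12/5, -6/5)
  seg 4: right by d1 = 3/4 → (-33/20, -6/5)
  seg 5: up by d3 = 16 → (-33/20, 74/5)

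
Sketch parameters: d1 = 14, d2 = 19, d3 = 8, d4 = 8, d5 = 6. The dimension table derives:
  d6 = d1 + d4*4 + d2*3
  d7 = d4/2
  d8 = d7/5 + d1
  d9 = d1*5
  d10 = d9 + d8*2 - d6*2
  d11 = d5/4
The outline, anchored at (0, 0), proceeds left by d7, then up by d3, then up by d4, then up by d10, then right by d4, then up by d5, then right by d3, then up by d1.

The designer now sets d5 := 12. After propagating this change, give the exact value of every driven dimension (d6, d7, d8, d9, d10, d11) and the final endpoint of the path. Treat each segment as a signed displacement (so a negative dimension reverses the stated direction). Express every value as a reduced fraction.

d6 = 103
d7 = 4
d8 = 74/5
d9 = 70
d10 = -532/5
d11 = 3
endpoint = (12, -322/5)

Apply edit: d5 := 12
  d6 = d1 + d4*4 + d2*3 = 103
  d7 = d4/2 = 4
  d8 = d7/5 + d1 = 74/5
  d9 = d1*5 = 70
  d10 = d9 + d8*2 - d6*2 = -532/5
  d11 = d5/4 = 3
Walk from origin (0, 0):
  seg 1: left by d7 = 4 → (-4, 0)
  seg 2: up by d3 = 8 → (-4, 8)
  seg 3: up by d4 = 8 → (-4, 16)
  seg 4: up by d10 = -532/5 → (-4, -452/5)
  seg 5: right by d4 = 8 → (4, -452/5)
  seg 6: up by d5 = 12 → (4, -392/5)
  seg 7: right by d3 = 8 → (12, -392/5)
  seg 8: up by d1 = 14 → (12, -322/5)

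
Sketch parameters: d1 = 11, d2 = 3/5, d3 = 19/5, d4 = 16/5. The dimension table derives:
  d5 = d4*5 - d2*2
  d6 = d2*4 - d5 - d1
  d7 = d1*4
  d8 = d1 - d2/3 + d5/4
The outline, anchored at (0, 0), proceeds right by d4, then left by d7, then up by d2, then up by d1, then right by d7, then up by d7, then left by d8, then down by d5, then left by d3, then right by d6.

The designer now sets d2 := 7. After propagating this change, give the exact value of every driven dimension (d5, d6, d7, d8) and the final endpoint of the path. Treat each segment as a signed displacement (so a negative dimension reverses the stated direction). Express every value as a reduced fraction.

d5 = 2
d6 = 15
d7 = 44
d8 = 55/6
endpoint = (157/30, 60)

Apply edit: d2 := 7
  d5 = d4*5 - d2*2 = 2
  d6 = d2*4 - d5 - d1 = 15
  d7 = d1*4 = 44
  d8 = d1 - d2/3 + d5/4 = 55/6
Walk from origin (0, 0):
  seg 1: right by d4 = 16/5 → (16/5, 0)
  seg 2: left by d7 = 44 → (-204/5, 0)
  seg 3: up by d2 = 7 → (-204/5, 7)
  seg 4: up by d1 = 11 → (-204/5, 18)
  seg 5: right by d7 = 44 → (16/5, 18)
  seg 6: up by d7 = 44 → (16/5, 62)
  seg 7: left by d8 = 55/6 → (-179/30, 62)
  seg 8: down by d5 = 2 → (-179/30, 60)
  seg 9: left by d3 = 19/5 → (-293/30, 60)
  seg 10: right by d6 = 15 → (157/30, 60)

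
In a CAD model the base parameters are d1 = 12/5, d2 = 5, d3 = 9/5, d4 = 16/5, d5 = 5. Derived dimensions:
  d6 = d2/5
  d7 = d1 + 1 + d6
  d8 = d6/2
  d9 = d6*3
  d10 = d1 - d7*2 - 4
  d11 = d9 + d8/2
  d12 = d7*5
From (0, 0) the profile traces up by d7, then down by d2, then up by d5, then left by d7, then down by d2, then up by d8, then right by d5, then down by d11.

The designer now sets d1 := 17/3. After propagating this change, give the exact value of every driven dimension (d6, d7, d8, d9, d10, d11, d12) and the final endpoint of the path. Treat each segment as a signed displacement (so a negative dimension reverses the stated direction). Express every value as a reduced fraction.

Apply edit: d1 := 17/3
  d6 = d2/5 = 1
  d7 = d1 + 1 + d6 = 23/3
  d8 = d6/2 = 1/2
  d9 = d6*3 = 3
  d10 = d1 - d7*2 - 4 = -41/3
  d11 = d9 + d8/2 = 13/4
  d12 = d7*5 = 115/3
Walk from origin (0, 0):
  seg 1: up by d7 = 23/3 → (0, 23/3)
  seg 2: down by d2 = 5 → (0, 8/3)
  seg 3: up by d5 = 5 → (0, 23/3)
  seg 4: left by d7 = 23/3 → (-23/3, 23/3)
  seg 5: down by d2 = 5 → (-23/3, 8/3)
  seg 6: up by d8 = 1/2 → (-23/3, 19/6)
  seg 7: right by d5 = 5 → (-8/3, 19/6)
  seg 8: down by d11 = 13/4 → (-8/3, -1/12)

d6 = 1
d7 = 23/3
d8 = 1/2
d9 = 3
d10 = -41/3
d11 = 13/4
d12 = 115/3
endpoint = (-8/3, -1/12)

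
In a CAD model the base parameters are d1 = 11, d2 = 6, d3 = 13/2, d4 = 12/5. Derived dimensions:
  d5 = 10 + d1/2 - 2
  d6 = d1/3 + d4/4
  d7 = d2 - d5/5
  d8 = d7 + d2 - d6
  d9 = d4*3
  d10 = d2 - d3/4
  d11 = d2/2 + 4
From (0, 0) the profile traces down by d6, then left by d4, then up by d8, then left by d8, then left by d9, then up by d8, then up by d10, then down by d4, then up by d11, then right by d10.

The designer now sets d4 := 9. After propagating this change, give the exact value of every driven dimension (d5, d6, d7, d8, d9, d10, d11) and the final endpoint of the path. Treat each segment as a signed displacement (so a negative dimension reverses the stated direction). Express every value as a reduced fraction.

d5 = 27/2
d6 = 71/12
d7 = 33/10
d8 = 203/60
d9 = 27
d10 = 35/8
d11 = 7
endpoint = (-4201/120, 129/40)

Apply edit: d4 := 9
  d5 = 10 + d1/2 - 2 = 27/2
  d6 = d1/3 + d4/4 = 71/12
  d7 = d2 - d5/5 = 33/10
  d8 = d7 + d2 - d6 = 203/60
  d9 = d4*3 = 27
  d10 = d2 - d3/4 = 35/8
  d11 = d2/2 + 4 = 7
Walk from origin (0, 0):
  seg 1: down by d6 = 71/12 → (0, -71/12)
  seg 2: left by d4 = 9 → (-9, -71/12)
  seg 3: up by d8 = 203/60 → (-9, -38/15)
  seg 4: left by d8 = 203/60 → (-743/60, -38/15)
  seg 5: left by d9 = 27 → (-2363/60, -38/15)
  seg 6: up by d8 = 203/60 → (-2363/60, 17/20)
  seg 7: up by d10 = 35/8 → (-2363/60, 209/40)
  seg 8: down by d4 = 9 → (-2363/60, -151/40)
  seg 9: up by d11 = 7 → (-2363/60, 129/40)
  seg 10: right by d10 = 35/8 → (-4201/120, 129/40)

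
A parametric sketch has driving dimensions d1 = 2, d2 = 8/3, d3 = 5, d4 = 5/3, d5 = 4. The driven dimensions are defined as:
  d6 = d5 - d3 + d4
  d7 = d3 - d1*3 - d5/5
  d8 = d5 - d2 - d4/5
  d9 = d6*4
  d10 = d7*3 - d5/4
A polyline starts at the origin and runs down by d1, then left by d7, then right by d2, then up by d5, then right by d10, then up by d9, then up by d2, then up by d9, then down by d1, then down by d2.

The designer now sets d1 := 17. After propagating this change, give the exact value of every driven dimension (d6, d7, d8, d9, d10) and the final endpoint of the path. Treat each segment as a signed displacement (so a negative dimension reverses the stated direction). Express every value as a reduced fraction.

Apply edit: d1 := 17
  d6 = d5 - d3 + d4 = 2/3
  d7 = d3 - d1*3 - d5/5 = -234/5
  d8 = d5 - d2 - d4/5 = 1
  d9 = d6*4 = 8/3
  d10 = d7*3 - d5/4 = -707/5
Walk from origin (0, 0):
  seg 1: down by d1 = 17 → (0, -17)
  seg 2: left by d7 = -234/5 → (234/5, -17)
  seg 3: right by d2 = 8/3 → (742/15, -17)
  seg 4: up by d5 = 4 → (742/15, -13)
  seg 5: right by d10 = -707/5 → (-1379/15, -13)
  seg 6: up by d9 = 8/3 → (-1379/15, -31/3)
  seg 7: up by d2 = 8/3 → (-1379/15, -23/3)
  seg 8: up by d9 = 8/3 → (-1379/15, -5)
  seg 9: down by d1 = 17 → (-1379/15, -22)
  seg 10: down by d2 = 8/3 → (-1379/15, -74/3)

d6 = 2/3
d7 = -234/5
d8 = 1
d9 = 8/3
d10 = -707/5
endpoint = (-1379/15, -74/3)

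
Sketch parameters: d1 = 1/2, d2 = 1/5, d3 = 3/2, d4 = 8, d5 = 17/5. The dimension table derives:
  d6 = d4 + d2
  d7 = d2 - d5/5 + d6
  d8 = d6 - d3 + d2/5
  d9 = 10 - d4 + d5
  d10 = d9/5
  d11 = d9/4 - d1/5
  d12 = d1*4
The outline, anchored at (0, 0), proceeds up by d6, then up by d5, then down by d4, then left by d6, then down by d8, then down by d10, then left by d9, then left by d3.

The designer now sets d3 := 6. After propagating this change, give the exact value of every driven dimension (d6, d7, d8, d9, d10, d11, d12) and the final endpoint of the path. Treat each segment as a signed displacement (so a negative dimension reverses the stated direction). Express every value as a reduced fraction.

d6 = 41/5
d7 = 193/25
d8 = 56/25
d9 = 27/5
d10 = 27/25
d11 = 5/4
d12 = 2
endpoint = (-98/5, 7/25)

Apply edit: d3 := 6
  d6 = d4 + d2 = 41/5
  d7 = d2 - d5/5 + d6 = 193/25
  d8 = d6 - d3 + d2/5 = 56/25
  d9 = 10 - d4 + d5 = 27/5
  d10 = d9/5 = 27/25
  d11 = d9/4 - d1/5 = 5/4
  d12 = d1*4 = 2
Walk from origin (0, 0):
  seg 1: up by d6 = 41/5 → (0, 41/5)
  seg 2: up by d5 = 17/5 → (0, 58/5)
  seg 3: down by d4 = 8 → (0, 18/5)
  seg 4: left by d6 = 41/5 → (-41/5, 18/5)
  seg 5: down by d8 = 56/25 → (-41/5, 34/25)
  seg 6: down by d10 = 27/25 → (-41/5, 7/25)
  seg 7: left by d9 = 27/5 → (-68/5, 7/25)
  seg 8: left by d3 = 6 → (-98/5, 7/25)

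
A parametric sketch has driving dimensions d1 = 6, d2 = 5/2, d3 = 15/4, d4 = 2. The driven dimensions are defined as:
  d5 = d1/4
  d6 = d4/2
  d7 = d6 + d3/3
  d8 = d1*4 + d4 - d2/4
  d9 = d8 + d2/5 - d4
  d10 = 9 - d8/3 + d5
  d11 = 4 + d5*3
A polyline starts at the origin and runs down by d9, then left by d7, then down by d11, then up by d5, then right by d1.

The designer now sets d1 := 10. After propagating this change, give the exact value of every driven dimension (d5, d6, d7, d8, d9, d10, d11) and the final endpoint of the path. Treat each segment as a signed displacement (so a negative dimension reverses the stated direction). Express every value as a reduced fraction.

d5 = 5/2
d6 = 1
d7 = 9/4
d8 = 331/8
d9 = 319/8
d10 = -55/24
d11 = 23/2
endpoint = (31/4, -391/8)

Apply edit: d1 := 10
  d5 = d1/4 = 5/2
  d6 = d4/2 = 1
  d7 = d6 + d3/3 = 9/4
  d8 = d1*4 + d4 - d2/4 = 331/8
  d9 = d8 + d2/5 - d4 = 319/8
  d10 = 9 - d8/3 + d5 = -55/24
  d11 = 4 + d5*3 = 23/2
Walk from origin (0, 0):
  seg 1: down by d9 = 319/8 → (0, -319/8)
  seg 2: left by d7 = 9/4 → (-9/4, -319/8)
  seg 3: down by d11 = 23/2 → (-9/4, -411/8)
  seg 4: up by d5 = 5/2 → (-9/4, -391/8)
  seg 5: right by d1 = 10 → (31/4, -391/8)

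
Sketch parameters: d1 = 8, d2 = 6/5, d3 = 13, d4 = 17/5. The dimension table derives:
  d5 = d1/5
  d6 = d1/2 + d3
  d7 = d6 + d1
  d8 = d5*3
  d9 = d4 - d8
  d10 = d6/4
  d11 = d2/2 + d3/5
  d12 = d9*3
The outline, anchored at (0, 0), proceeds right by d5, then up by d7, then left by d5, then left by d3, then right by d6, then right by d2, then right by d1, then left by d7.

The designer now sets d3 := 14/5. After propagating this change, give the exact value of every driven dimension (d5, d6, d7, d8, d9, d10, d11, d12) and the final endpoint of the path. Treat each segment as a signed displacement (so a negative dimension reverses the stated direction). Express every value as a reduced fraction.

d5 = 8/5
d6 = 34/5
d7 = 74/5
d8 = 24/5
d9 = -7/5
d10 = 17/10
d11 = 29/25
d12 = -21/5
endpoint = (-8/5, 74/5)

Apply edit: d3 := 14/5
  d5 = d1/5 = 8/5
  d6 = d1/2 + d3 = 34/5
  d7 = d6 + d1 = 74/5
  d8 = d5*3 = 24/5
  d9 = d4 - d8 = -7/5
  d10 = d6/4 = 17/10
  d11 = d2/2 + d3/5 = 29/25
  d12 = d9*3 = -21/5
Walk from origin (0, 0):
  seg 1: right by d5 = 8/5 → (8/5, 0)
  seg 2: up by d7 = 74/5 → (8/5, 74/5)
  seg 3: left by d5 = 8/5 → (0, 74/5)
  seg 4: left by d3 = 14/5 → (-14/5, 74/5)
  seg 5: right by d6 = 34/5 → (4, 74/5)
  seg 6: right by d2 = 6/5 → (26/5, 74/5)
  seg 7: right by d1 = 8 → (66/5, 74/5)
  seg 8: left by d7 = 74/5 → (-8/5, 74/5)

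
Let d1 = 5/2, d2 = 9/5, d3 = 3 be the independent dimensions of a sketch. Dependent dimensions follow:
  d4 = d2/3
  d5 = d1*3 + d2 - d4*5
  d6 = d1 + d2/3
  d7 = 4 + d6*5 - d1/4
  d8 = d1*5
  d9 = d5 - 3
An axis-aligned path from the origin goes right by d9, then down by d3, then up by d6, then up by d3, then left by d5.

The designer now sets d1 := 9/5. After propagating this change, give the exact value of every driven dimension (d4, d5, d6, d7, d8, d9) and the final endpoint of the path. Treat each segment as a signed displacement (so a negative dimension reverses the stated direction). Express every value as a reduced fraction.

d4 = 3/5
d5 = 21/5
d6 = 12/5
d7 = 311/20
d8 = 9
d9 = 6/5
endpoint = (-3, 12/5)

Apply edit: d1 := 9/5
  d4 = d2/3 = 3/5
  d5 = d1*3 + d2 - d4*5 = 21/5
  d6 = d1 + d2/3 = 12/5
  d7 = 4 + d6*5 - d1/4 = 311/20
  d8 = d1*5 = 9
  d9 = d5 - 3 = 6/5
Walk from origin (0, 0):
  seg 1: right by d9 = 6/5 → (6/5, 0)
  seg 2: down by d3 = 3 → (6/5, -3)
  seg 3: up by d6 = 12/5 → (6/5, -3/5)
  seg 4: up by d3 = 3 → (6/5, 12/5)
  seg 5: left by d5 = 21/5 → (-3, 12/5)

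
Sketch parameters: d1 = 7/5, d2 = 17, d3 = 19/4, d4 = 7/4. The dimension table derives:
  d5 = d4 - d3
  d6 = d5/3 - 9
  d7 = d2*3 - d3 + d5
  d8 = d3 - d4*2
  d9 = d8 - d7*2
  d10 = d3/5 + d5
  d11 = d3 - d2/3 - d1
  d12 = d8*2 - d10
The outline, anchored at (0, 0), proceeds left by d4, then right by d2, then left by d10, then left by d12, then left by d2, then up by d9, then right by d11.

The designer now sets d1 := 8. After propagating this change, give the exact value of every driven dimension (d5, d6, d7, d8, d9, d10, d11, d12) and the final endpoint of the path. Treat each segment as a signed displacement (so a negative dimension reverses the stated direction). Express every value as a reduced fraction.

Apply edit: d1 := 8
  d5 = d4 - d3 = -3
  d6 = d5/3 - 9 = -10
  d7 = d2*3 - d3 + d5 = 173/4
  d8 = d3 - d4*2 = 5/4
  d9 = d8 - d7*2 = -341/4
  d10 = d3/5 + d5 = -41/20
  d11 = d3 - d2/3 - d1 = -107/12
  d12 = d8*2 - d10 = 91/20
Walk from origin (0, 0):
  seg 1: left by d4 = 7/4 → (-7/4, 0)
  seg 2: right by d2 = 17 → (61/4, 0)
  seg 3: left by d10 = -41/20 → (173/10, 0)
  seg 4: left by d12 = 91/20 → (51/4, 0)
  seg 5: left by d2 = 17 → (-17/4, 0)
  seg 6: up by d9 = -341/4 → (-17/4, -341/4)
  seg 7: right by d11 = -107/12 → (-79/6, -341/4)

d5 = -3
d6 = -10
d7 = 173/4
d8 = 5/4
d9 = -341/4
d10 = -41/20
d11 = -107/12
d12 = 91/20
endpoint = (-79/6, -341/4)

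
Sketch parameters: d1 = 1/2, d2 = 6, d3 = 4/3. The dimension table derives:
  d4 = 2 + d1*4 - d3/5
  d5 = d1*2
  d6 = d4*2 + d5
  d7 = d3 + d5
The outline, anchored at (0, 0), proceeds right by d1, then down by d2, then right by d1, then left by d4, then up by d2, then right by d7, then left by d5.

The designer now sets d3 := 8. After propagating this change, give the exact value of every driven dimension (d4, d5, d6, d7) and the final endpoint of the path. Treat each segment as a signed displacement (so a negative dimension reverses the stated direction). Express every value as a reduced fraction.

d4 = 12/5
d5 = 1
d6 = 29/5
d7 = 9
endpoint = (33/5, 0)

Apply edit: d3 := 8
  d4 = 2 + d1*4 - d3/5 = 12/5
  d5 = d1*2 = 1
  d6 = d4*2 + d5 = 29/5
  d7 = d3 + d5 = 9
Walk from origin (0, 0):
  seg 1: right by d1 = 1/2 → (1/2, 0)
  seg 2: down by d2 = 6 → (1/2, -6)
  seg 3: right by d1 = 1/2 → (1, -6)
  seg 4: left by d4 = 12/5 → (-7/5, -6)
  seg 5: up by d2 = 6 → (-7/5, 0)
  seg 6: right by d7 = 9 → (38/5, 0)
  seg 7: left by d5 = 1 → (33/5, 0)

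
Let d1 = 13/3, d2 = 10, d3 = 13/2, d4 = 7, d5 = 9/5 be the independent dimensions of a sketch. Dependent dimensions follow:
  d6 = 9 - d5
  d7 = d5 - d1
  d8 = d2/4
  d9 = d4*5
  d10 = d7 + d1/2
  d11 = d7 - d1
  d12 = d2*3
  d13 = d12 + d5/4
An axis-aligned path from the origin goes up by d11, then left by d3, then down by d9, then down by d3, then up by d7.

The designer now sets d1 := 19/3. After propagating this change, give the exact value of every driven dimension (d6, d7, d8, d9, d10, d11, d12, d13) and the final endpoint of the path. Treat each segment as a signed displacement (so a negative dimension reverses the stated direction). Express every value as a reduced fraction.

d6 = 36/5
d7 = -68/15
d8 = 5/2
d9 = 35
d10 = -41/30
d11 = -163/15
d12 = 30
d13 = 609/20
endpoint = (-13/2, -569/10)

Apply edit: d1 := 19/3
  d6 = 9 - d5 = 36/5
  d7 = d5 - d1 = -68/15
  d8 = d2/4 = 5/2
  d9 = d4*5 = 35
  d10 = d7 + d1/2 = -41/30
  d11 = d7 - d1 = -163/15
  d12 = d2*3 = 30
  d13 = d12 + d5/4 = 609/20
Walk from origin (0, 0):
  seg 1: up by d11 = -163/15 → (0, -163/15)
  seg 2: left by d3 = 13/2 → (-13/2, -163/15)
  seg 3: down by d9 = 35 → (-13/2, -688/15)
  seg 4: down by d3 = 13/2 → (-13/2, -1571/30)
  seg 5: up by d7 = -68/15 → (-13/2, -569/10)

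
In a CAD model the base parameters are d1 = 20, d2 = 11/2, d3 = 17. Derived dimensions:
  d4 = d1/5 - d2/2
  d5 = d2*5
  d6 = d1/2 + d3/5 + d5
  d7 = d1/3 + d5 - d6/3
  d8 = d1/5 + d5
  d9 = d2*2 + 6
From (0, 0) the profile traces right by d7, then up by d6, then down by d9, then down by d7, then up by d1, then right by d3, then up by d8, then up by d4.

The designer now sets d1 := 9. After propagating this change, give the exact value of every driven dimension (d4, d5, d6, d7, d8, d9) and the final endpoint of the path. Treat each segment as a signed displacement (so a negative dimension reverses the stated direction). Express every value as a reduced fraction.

Apply edit: d1 := 9
  d4 = d1/5 - d2/2 = -19/20
  d5 = d2*5 = 55/2
  d6 = d1/2 + d3/5 + d5 = 177/5
  d7 = d1/3 + d5 - d6/3 = 187/10
  d8 = d1/5 + d5 = 293/10
  d9 = d2*2 + 6 = 17
Walk from origin (0, 0):
  seg 1: right by d7 = 187/10 → (187/10, 0)
  seg 2: up by d6 = 177/5 → (187/10, 177/5)
  seg 3: down by d9 = 17 → (187/10, 92/5)
  seg 4: down by d7 = 187/10 → (187/10, -3/10)
  seg 5: up by d1 = 9 → (187/10, 87/10)
  seg 6: right by d3 = 17 → (357/10, 87/10)
  seg 7: up by d8 = 293/10 → (357/10, 38)
  seg 8: up by d4 = -19/20 → (357/10, 741/20)

d4 = -19/20
d5 = 55/2
d6 = 177/5
d7 = 187/10
d8 = 293/10
d9 = 17
endpoint = (357/10, 741/20)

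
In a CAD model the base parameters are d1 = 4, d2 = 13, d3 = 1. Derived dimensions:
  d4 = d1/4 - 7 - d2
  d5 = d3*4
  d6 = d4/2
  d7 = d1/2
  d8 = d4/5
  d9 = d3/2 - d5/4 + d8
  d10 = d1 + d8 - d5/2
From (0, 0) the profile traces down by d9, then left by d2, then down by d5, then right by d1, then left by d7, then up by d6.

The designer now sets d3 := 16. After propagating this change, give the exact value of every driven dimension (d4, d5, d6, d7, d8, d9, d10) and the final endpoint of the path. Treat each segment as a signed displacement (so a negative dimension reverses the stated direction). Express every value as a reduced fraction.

d4 = -19
d5 = 64
d6 = -19/2
d7 = 2
d8 = -19/5
d9 = -59/5
d10 = -159/5
endpoint = (-11, -617/10)

Apply edit: d3 := 16
  d4 = d1/4 - 7 - d2 = -19
  d5 = d3*4 = 64
  d6 = d4/2 = -19/2
  d7 = d1/2 = 2
  d8 = d4/5 = -19/5
  d9 = d3/2 - d5/4 + d8 = -59/5
  d10 = d1 + d8 - d5/2 = -159/5
Walk from origin (0, 0):
  seg 1: down by d9 = -59/5 → (0, 59/5)
  seg 2: left by d2 = 13 → (-13, 59/5)
  seg 3: down by d5 = 64 → (-13, -261/5)
  seg 4: right by d1 = 4 → (-9, -261/5)
  seg 5: left by d7 = 2 → (-11, -261/5)
  seg 6: up by d6 = -19/2 → (-11, -617/10)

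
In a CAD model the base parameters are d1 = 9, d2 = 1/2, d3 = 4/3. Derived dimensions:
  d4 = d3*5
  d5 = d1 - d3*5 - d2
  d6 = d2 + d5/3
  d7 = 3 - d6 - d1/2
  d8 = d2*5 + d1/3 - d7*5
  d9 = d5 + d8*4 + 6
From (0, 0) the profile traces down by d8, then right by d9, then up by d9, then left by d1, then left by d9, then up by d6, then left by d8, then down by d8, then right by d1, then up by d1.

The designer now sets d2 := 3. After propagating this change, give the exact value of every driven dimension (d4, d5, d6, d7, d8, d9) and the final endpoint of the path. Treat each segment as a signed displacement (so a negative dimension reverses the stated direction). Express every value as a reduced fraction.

d4 = 20/3
d5 = -2/3
d6 = 25/9
d7 = -77/18
d8 = 709/18
d9 = 1466/9
endpoint = (-709/18, 863/9)

Apply edit: d2 := 3
  d4 = d3*5 = 20/3
  d5 = d1 - d3*5 - d2 = -2/3
  d6 = d2 + d5/3 = 25/9
  d7 = 3 - d6 - d1/2 = -77/18
  d8 = d2*5 + d1/3 - d7*5 = 709/18
  d9 = d5 + d8*4 + 6 = 1466/9
Walk from origin (0, 0):
  seg 1: down by d8 = 709/18 → (0, -709/18)
  seg 2: right by d9 = 1466/9 → (1466/9, -709/18)
  seg 3: up by d9 = 1466/9 → (1466/9, 247/2)
  seg 4: left by d1 = 9 → (1385/9, 247/2)
  seg 5: left by d9 = 1466/9 → (-9, 247/2)
  seg 6: up by d6 = 25/9 → (-9, 2273/18)
  seg 7: left by d8 = 709/18 → (-871/18, 2273/18)
  seg 8: down by d8 = 709/18 → (-871/18, 782/9)
  seg 9: right by d1 = 9 → (-709/18, 782/9)
  seg 10: up by d1 = 9 → (-709/18, 863/9)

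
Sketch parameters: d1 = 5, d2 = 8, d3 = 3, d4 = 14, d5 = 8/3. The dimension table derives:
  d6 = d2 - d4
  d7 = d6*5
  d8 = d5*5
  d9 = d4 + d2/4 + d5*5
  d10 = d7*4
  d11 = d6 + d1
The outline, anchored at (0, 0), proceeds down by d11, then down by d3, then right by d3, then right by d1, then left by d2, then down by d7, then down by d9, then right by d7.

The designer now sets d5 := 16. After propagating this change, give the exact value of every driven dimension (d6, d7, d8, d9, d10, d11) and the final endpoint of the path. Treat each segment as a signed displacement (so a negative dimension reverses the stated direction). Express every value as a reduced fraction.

Apply edit: d5 := 16
  d6 = d2 - d4 = -6
  d7 = d6*5 = -30
  d8 = d5*5 = 80
  d9 = d4 + d2/4 + d5*5 = 96
  d10 = d7*4 = -120
  d11 = d6 + d1 = -1
Walk from origin (0, 0):
  seg 1: down by d11 = -1 → (0, 1)
  seg 2: down by d3 = 3 → (0, -2)
  seg 3: right by d3 = 3 → (3, -2)
  seg 4: right by d1 = 5 → (8, -2)
  seg 5: left by d2 = 8 → (0, -2)
  seg 6: down by d7 = -30 → (0, 28)
  seg 7: down by d9 = 96 → (0, -68)
  seg 8: right by d7 = -30 → (-30, -68)

d6 = -6
d7 = -30
d8 = 80
d9 = 96
d10 = -120
d11 = -1
endpoint = (-30, -68)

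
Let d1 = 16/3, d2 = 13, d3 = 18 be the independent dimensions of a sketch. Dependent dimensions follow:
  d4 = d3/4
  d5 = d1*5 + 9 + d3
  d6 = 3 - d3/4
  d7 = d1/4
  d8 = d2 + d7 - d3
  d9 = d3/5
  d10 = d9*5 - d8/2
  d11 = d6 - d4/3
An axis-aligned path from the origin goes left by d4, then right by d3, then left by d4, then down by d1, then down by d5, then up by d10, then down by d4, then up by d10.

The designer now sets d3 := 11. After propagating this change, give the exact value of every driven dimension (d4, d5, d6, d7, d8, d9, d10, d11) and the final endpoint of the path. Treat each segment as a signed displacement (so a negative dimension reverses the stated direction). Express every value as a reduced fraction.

d4 = 11/4
d5 = 140/3
d6 = 1/4
d7 = 4/3
d8 = 10/3
d9 = 11/5
d10 = 28/3
d11 = -2/3
endpoint = (11/2, -433/12)

Apply edit: d3 := 11
  d4 = d3/4 = 11/4
  d5 = d1*5 + 9 + d3 = 140/3
  d6 = 3 - d3/4 = 1/4
  d7 = d1/4 = 4/3
  d8 = d2 + d7 - d3 = 10/3
  d9 = d3/5 = 11/5
  d10 = d9*5 - d8/2 = 28/3
  d11 = d6 - d4/3 = -2/3
Walk from origin (0, 0):
  seg 1: left by d4 = 11/4 → (-11/4, 0)
  seg 2: right by d3 = 11 → (33/4, 0)
  seg 3: left by d4 = 11/4 → (11/2, 0)
  seg 4: down by d1 = 16/3 → (11/2, -16/3)
  seg 5: down by d5 = 140/3 → (11/2, -52)
  seg 6: up by d10 = 28/3 → (11/2, -128/3)
  seg 7: down by d4 = 11/4 → (11/2, -545/12)
  seg 8: up by d10 = 28/3 → (11/2, -433/12)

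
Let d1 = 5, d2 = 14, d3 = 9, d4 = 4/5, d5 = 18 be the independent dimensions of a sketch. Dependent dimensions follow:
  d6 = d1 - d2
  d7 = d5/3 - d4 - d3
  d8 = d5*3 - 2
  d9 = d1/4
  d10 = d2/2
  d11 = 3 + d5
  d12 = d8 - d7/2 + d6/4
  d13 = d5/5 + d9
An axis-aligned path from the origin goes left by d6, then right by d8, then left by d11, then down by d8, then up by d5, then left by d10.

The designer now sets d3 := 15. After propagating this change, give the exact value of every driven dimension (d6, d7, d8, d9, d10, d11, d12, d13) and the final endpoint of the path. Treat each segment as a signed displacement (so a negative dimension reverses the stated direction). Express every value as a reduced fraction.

d6 = -9
d7 = -49/5
d8 = 52
d9 = 5/4
d10 = 7
d11 = 21
d12 = 1093/20
d13 = 97/20
endpoint = (33, -34)

Apply edit: d3 := 15
  d6 = d1 - d2 = -9
  d7 = d5/3 - d4 - d3 = -49/5
  d8 = d5*3 - 2 = 52
  d9 = d1/4 = 5/4
  d10 = d2/2 = 7
  d11 = 3 + d5 = 21
  d12 = d8 - d7/2 + d6/4 = 1093/20
  d13 = d5/5 + d9 = 97/20
Walk from origin (0, 0):
  seg 1: left by d6 = -9 → (9, 0)
  seg 2: right by d8 = 52 → (61, 0)
  seg 3: left by d11 = 21 → (40, 0)
  seg 4: down by d8 = 52 → (40, -52)
  seg 5: up by d5 = 18 → (40, -34)
  seg 6: left by d10 = 7 → (33, -34)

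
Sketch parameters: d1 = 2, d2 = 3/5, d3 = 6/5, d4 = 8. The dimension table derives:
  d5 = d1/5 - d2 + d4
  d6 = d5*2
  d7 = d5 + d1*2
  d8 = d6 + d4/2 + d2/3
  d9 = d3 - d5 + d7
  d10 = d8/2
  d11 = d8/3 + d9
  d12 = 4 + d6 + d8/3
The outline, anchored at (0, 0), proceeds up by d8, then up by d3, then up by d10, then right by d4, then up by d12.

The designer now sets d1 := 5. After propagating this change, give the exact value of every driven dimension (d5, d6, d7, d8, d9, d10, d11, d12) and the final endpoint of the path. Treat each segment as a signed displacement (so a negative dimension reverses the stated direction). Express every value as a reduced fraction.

d5 = 42/5
d6 = 84/5
d7 = 92/5
d8 = 21
d9 = 56/5
d10 = 21/2
d11 = 91/5
d12 = 139/5
endpoint = (8, 121/2)

Apply edit: d1 := 5
  d5 = d1/5 - d2 + d4 = 42/5
  d6 = d5*2 = 84/5
  d7 = d5 + d1*2 = 92/5
  d8 = d6 + d4/2 + d2/3 = 21
  d9 = d3 - d5 + d7 = 56/5
  d10 = d8/2 = 21/2
  d11 = d8/3 + d9 = 91/5
  d12 = 4 + d6 + d8/3 = 139/5
Walk from origin (0, 0):
  seg 1: up by d8 = 21 → (0, 21)
  seg 2: up by d3 = 6/5 → (0, 111/5)
  seg 3: up by d10 = 21/2 → (0, 327/10)
  seg 4: right by d4 = 8 → (8, 327/10)
  seg 5: up by d12 = 139/5 → (8, 121/2)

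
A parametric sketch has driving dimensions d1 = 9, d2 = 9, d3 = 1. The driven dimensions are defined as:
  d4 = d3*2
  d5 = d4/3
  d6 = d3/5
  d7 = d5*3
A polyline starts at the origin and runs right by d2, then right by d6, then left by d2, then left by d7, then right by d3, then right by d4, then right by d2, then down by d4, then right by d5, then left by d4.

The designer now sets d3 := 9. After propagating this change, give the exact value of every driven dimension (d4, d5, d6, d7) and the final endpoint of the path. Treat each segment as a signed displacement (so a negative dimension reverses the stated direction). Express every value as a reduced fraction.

Apply edit: d3 := 9
  d4 = d3*2 = 18
  d5 = d4/3 = 6
  d6 = d3/5 = 9/5
  d7 = d5*3 = 18
Walk from origin (0, 0):
  seg 1: right by d2 = 9 → (9, 0)
  seg 2: right by d6 = 9/5 → (54/5, 0)
  seg 3: left by d2 = 9 → (9/5, 0)
  seg 4: left by d7 = 18 → (-81/5, 0)
  seg 5: right by d3 = 9 → (-36/5, 0)
  seg 6: right by d4 = 18 → (54/5, 0)
  seg 7: right by d2 = 9 → (99/5, 0)
  seg 8: down by d4 = 18 → (99/5, -18)
  seg 9: right by d5 = 6 → (129/5, -18)
  seg 10: left by d4 = 18 → (39/5, -18)

d4 = 18
d5 = 6
d6 = 9/5
d7 = 18
endpoint = (39/5, -18)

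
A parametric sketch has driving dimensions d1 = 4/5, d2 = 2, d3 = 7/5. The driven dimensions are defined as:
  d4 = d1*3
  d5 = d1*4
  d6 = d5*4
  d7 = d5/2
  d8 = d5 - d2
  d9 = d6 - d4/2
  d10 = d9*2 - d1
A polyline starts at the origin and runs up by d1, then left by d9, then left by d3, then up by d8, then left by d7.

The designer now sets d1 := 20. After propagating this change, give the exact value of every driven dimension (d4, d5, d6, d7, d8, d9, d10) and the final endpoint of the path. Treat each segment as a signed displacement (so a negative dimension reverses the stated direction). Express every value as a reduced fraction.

d4 = 60
d5 = 80
d6 = 320
d7 = 40
d8 = 78
d9 = 290
d10 = 560
endpoint = (-1657/5, 98)

Apply edit: d1 := 20
  d4 = d1*3 = 60
  d5 = d1*4 = 80
  d6 = d5*4 = 320
  d7 = d5/2 = 40
  d8 = d5 - d2 = 78
  d9 = d6 - d4/2 = 290
  d10 = d9*2 - d1 = 560
Walk from origin (0, 0):
  seg 1: up by d1 = 20 → (0, 20)
  seg 2: left by d9 = 290 → (-290, 20)
  seg 3: left by d3 = 7/5 → (-1457/5, 20)
  seg 4: up by d8 = 78 → (-1457/5, 98)
  seg 5: left by d7 = 40 → (-1657/5, 98)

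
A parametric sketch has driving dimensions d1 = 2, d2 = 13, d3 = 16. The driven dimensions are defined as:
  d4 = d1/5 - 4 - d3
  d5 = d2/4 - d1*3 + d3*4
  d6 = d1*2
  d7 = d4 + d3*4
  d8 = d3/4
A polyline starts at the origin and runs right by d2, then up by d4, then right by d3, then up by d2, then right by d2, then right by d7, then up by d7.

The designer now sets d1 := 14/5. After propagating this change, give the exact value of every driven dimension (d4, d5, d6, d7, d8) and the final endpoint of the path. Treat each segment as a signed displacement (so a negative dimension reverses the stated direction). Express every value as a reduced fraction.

d4 = -486/25
d5 = 1177/20
d6 = 28/5
d7 = 1114/25
d8 = 4
endpoint = (2164/25, 953/25)

Apply edit: d1 := 14/5
  d4 = d1/5 - 4 - d3 = -486/25
  d5 = d2/4 - d1*3 + d3*4 = 1177/20
  d6 = d1*2 = 28/5
  d7 = d4 + d3*4 = 1114/25
  d8 = d3/4 = 4
Walk from origin (0, 0):
  seg 1: right by d2 = 13 → (13, 0)
  seg 2: up by d4 = -486/25 → (13, -486/25)
  seg 3: right by d3 = 16 → (29, -486/25)
  seg 4: up by d2 = 13 → (29, -161/25)
  seg 5: right by d2 = 13 → (42, -161/25)
  seg 6: right by d7 = 1114/25 → (2164/25, -161/25)
  seg 7: up by d7 = 1114/25 → (2164/25, 953/25)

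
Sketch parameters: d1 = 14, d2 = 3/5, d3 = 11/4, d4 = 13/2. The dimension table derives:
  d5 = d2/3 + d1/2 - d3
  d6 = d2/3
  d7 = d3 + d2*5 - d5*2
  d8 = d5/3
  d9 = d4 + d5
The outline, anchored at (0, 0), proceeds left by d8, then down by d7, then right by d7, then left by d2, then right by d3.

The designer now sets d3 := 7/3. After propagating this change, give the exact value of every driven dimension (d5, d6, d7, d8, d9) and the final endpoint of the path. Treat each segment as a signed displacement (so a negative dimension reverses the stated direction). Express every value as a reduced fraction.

Apply edit: d3 := 7/3
  d5 = d2/3 + d1/2 - d3 = 73/15
  d6 = d2/3 = 1/5
  d7 = d3 + d2*5 - d5*2 = -22/5
  d8 = d5/3 = 73/45
  d9 = d4 + d5 = 341/30
Walk from origin (0, 0):
  seg 1: left by d8 = 73/45 → (-73/45, 0)
  seg 2: down by d7 = -22/5 → (-73/45, 22/5)
  seg 3: right by d7 = -22/5 → (-271/45, 22/5)
  seg 4: left by d2 = 3/5 → (-298/45, 22/5)
  seg 5: right by d3 = 7/3 → (-193/45, 22/5)

d5 = 73/15
d6 = 1/5
d7 = -22/5
d8 = 73/45
d9 = 341/30
endpoint = (-193/45, 22/5)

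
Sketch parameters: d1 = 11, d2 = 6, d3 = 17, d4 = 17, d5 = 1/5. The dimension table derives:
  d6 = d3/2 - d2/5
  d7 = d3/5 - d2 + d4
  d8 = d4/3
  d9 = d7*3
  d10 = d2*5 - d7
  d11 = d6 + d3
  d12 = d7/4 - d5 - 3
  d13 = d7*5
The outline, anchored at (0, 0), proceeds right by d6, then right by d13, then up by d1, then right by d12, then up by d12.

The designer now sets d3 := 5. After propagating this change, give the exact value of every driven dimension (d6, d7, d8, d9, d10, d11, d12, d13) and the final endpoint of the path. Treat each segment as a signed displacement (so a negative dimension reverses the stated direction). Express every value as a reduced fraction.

d6 = 13/10
d7 = 12
d8 = 17/3
d9 = 36
d10 = 18
d11 = 63/10
d12 = -1/5
d13 = 60
endpoint = (611/10, 54/5)

Apply edit: d3 := 5
  d6 = d3/2 - d2/5 = 13/10
  d7 = d3/5 - d2 + d4 = 12
  d8 = d4/3 = 17/3
  d9 = d7*3 = 36
  d10 = d2*5 - d7 = 18
  d11 = d6 + d3 = 63/10
  d12 = d7/4 - d5 - 3 = -1/5
  d13 = d7*5 = 60
Walk from origin (0, 0):
  seg 1: right by d6 = 13/10 → (13/10, 0)
  seg 2: right by d13 = 60 → (613/10, 0)
  seg 3: up by d1 = 11 → (613/10, 11)
  seg 4: right by d12 = -1/5 → (611/10, 11)
  seg 5: up by d12 = -1/5 → (611/10, 54/5)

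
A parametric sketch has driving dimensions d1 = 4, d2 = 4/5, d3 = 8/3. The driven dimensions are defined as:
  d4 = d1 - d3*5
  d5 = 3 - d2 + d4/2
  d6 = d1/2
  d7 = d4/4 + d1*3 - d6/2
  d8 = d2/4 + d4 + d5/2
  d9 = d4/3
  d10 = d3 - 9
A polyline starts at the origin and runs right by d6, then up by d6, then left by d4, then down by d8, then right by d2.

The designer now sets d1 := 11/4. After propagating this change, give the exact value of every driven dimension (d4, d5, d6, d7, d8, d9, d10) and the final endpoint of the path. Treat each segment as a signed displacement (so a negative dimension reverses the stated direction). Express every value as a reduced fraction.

d4 = -127/12
d5 = -371/120
d6 = 11/8
d7 = 59/12
d8 = -2863/240
d9 = -127/36
d10 = -19/3
endpoint = (1531/120, 3193/240)

Apply edit: d1 := 11/4
  d4 = d1 - d3*5 = -127/12
  d5 = 3 - d2 + d4/2 = -371/120
  d6 = d1/2 = 11/8
  d7 = d4/4 + d1*3 - d6/2 = 59/12
  d8 = d2/4 + d4 + d5/2 = -2863/240
  d9 = d4/3 = -127/36
  d10 = d3 - 9 = -19/3
Walk from origin (0, 0):
  seg 1: right by d6 = 11/8 → (11/8, 0)
  seg 2: up by d6 = 11/8 → (11/8, 11/8)
  seg 3: left by d4 = -127/12 → (287/24, 11/8)
  seg 4: down by d8 = -2863/240 → (287/24, 3193/240)
  seg 5: right by d2 = 4/5 → (1531/120, 3193/240)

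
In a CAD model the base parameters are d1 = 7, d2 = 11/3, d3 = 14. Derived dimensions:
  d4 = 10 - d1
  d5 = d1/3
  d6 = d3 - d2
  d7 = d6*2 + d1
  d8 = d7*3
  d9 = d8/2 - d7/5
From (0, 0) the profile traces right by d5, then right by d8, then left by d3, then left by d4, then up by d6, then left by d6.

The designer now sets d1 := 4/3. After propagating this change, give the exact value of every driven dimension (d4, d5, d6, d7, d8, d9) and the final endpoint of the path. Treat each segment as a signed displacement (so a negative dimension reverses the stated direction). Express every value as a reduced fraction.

d4 = 26/3
d5 = 4/9
d6 = 31/3
d7 = 22
d8 = 66
d9 = 143/5
endpoint = (301/9, 31/3)

Apply edit: d1 := 4/3
  d4 = 10 - d1 = 26/3
  d5 = d1/3 = 4/9
  d6 = d3 - d2 = 31/3
  d7 = d6*2 + d1 = 22
  d8 = d7*3 = 66
  d9 = d8/2 - d7/5 = 143/5
Walk from origin (0, 0):
  seg 1: right by d5 = 4/9 → (4/9, 0)
  seg 2: right by d8 = 66 → (598/9, 0)
  seg 3: left by d3 = 14 → (472/9, 0)
  seg 4: left by d4 = 26/3 → (394/9, 0)
  seg 5: up by d6 = 31/3 → (394/9, 31/3)
  seg 6: left by d6 = 31/3 → (301/9, 31/3)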